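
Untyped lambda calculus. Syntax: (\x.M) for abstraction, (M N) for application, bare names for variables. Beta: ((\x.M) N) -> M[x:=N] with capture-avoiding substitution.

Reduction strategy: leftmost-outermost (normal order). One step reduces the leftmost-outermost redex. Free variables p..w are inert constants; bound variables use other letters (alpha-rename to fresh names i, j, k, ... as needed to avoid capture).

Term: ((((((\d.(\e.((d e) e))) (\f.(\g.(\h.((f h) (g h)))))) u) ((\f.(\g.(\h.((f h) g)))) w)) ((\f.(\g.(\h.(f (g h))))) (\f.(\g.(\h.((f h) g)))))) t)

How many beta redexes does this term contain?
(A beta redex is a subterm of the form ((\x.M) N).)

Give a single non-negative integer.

Answer: 3

Derivation:
Term: ((((((\d.(\e.((d e) e))) (\f.(\g.(\h.((f h) (g h)))))) u) ((\f.(\g.(\h.((f h) g)))) w)) ((\f.(\g.(\h.(f (g h))))) (\f.(\g.(\h.((f h) g)))))) t)
  Redex: ((\d.(\e.((d e) e))) (\f.(\g.(\h.((f h) (g h))))))
  Redex: ((\f.(\g.(\h.((f h) g)))) w)
  Redex: ((\f.(\g.(\h.(f (g h))))) (\f.(\g.(\h.((f h) g)))))
Total redexes: 3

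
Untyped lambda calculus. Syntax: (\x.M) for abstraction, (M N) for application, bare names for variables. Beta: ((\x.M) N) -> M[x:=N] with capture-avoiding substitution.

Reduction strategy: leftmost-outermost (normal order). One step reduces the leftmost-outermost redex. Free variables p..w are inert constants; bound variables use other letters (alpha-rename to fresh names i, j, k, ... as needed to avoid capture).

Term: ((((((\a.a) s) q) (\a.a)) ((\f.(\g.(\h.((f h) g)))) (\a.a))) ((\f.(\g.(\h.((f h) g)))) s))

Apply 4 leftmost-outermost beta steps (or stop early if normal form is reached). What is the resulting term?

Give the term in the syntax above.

Answer: ((((s q) (\a.a)) (\g.(\h.(h g)))) (\g.(\h.((s h) g))))

Derivation:
Step 0: ((((((\a.a) s) q) (\a.a)) ((\f.(\g.(\h.((f h) g)))) (\a.a))) ((\f.(\g.(\h.((f h) g)))) s))
Step 1: ((((s q) (\a.a)) ((\f.(\g.(\h.((f h) g)))) (\a.a))) ((\f.(\g.(\h.((f h) g)))) s))
Step 2: ((((s q) (\a.a)) (\g.(\h.(((\a.a) h) g)))) ((\f.(\g.(\h.((f h) g)))) s))
Step 3: ((((s q) (\a.a)) (\g.(\h.(h g)))) ((\f.(\g.(\h.((f h) g)))) s))
Step 4: ((((s q) (\a.a)) (\g.(\h.(h g)))) (\g.(\h.((s h) g))))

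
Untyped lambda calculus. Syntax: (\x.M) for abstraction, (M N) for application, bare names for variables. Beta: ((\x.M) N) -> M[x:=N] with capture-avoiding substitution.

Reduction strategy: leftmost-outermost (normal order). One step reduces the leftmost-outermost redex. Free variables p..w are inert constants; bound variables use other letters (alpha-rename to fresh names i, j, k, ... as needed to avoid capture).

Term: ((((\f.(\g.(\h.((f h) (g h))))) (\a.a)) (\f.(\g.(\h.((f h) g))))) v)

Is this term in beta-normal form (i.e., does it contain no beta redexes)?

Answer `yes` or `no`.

Answer: no

Derivation:
Term: ((((\f.(\g.(\h.((f h) (g h))))) (\a.a)) (\f.(\g.(\h.((f h) g))))) v)
Found 1 beta redex(es).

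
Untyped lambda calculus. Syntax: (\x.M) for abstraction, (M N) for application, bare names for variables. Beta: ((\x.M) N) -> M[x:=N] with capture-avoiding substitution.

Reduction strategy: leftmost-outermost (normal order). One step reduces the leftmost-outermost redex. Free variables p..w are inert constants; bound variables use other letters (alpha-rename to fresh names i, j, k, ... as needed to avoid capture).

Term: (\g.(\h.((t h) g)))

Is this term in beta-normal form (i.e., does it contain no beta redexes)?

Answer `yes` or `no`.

Term: (\g.(\h.((t h) g)))
No beta redexes found.

Answer: yes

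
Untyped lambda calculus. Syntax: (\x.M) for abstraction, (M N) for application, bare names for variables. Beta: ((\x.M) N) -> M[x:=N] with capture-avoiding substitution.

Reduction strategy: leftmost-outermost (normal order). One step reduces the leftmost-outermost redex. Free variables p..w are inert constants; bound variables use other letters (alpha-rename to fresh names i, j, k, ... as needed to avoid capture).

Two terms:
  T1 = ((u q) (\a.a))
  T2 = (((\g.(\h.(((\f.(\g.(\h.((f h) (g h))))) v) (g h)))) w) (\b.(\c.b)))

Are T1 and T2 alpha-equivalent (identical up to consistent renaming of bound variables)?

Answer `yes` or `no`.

Answer: no

Derivation:
Term 1: ((u q) (\a.a))
Term 2: (((\g.(\h.(((\f.(\g.(\h.((f h) (g h))))) v) (g h)))) w) (\b.(\c.b)))
Alpha-equivalence: compare structure up to binder renaming.
Result: False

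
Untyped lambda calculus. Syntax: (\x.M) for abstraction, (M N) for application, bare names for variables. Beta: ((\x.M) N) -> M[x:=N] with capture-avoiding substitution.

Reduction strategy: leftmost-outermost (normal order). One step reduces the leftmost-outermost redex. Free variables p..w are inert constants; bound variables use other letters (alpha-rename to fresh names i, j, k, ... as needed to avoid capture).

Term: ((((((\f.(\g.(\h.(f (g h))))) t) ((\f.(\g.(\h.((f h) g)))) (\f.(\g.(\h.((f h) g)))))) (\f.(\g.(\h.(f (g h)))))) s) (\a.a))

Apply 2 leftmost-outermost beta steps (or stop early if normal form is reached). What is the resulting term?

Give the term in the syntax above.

Answer: ((((\h.(t (((\f.(\g.(\h.((f h) g)))) (\f.(\g.(\h.((f h) g))))) h))) (\f.(\g.(\h.(f (g h)))))) s) (\a.a))

Derivation:
Step 0: ((((((\f.(\g.(\h.(f (g h))))) t) ((\f.(\g.(\h.((f h) g)))) (\f.(\g.(\h.((f h) g)))))) (\f.(\g.(\h.(f (g h)))))) s) (\a.a))
Step 1: (((((\g.(\h.(t (g h)))) ((\f.(\g.(\h.((f h) g)))) (\f.(\g.(\h.((f h) g)))))) (\f.(\g.(\h.(f (g h)))))) s) (\a.a))
Step 2: ((((\h.(t (((\f.(\g.(\h.((f h) g)))) (\f.(\g.(\h.((f h) g))))) h))) (\f.(\g.(\h.(f (g h)))))) s) (\a.a))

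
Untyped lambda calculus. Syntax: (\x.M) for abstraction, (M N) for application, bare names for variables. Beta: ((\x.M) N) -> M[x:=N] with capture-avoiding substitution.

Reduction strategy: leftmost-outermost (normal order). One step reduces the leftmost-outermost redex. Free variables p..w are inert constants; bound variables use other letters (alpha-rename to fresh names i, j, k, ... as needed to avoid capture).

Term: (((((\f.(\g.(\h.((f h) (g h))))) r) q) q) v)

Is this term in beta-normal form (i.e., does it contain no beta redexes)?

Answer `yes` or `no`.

Answer: no

Derivation:
Term: (((((\f.(\g.(\h.((f h) (g h))))) r) q) q) v)
Found 1 beta redex(es).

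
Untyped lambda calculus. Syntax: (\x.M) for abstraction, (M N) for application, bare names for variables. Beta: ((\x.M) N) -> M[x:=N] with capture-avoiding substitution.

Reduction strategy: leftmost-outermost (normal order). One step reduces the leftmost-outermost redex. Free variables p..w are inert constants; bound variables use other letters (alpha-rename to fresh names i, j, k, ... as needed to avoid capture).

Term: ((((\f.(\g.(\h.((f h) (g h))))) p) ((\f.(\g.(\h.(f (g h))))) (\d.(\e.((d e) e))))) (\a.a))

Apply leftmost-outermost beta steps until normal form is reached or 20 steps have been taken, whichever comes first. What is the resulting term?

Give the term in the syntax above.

Answer: ((p (\a.a)) (\h.(\e.((h e) e))))

Derivation:
Step 0: ((((\f.(\g.(\h.((f h) (g h))))) p) ((\f.(\g.(\h.(f (g h))))) (\d.(\e.((d e) e))))) (\a.a))
Step 1: (((\g.(\h.((p h) (g h)))) ((\f.(\g.(\h.(f (g h))))) (\d.(\e.((d e) e))))) (\a.a))
Step 2: ((\h.((p h) (((\f.(\g.(\h.(f (g h))))) (\d.(\e.((d e) e)))) h))) (\a.a))
Step 3: ((p (\a.a)) (((\f.(\g.(\h.(f (g h))))) (\d.(\e.((d e) e)))) (\a.a)))
Step 4: ((p (\a.a)) ((\g.(\h.((\d.(\e.((d e) e))) (g h)))) (\a.a)))
Step 5: ((p (\a.a)) (\h.((\d.(\e.((d e) e))) ((\a.a) h))))
Step 6: ((p (\a.a)) (\h.(\e.((((\a.a) h) e) e))))
Step 7: ((p (\a.a)) (\h.(\e.((h e) e))))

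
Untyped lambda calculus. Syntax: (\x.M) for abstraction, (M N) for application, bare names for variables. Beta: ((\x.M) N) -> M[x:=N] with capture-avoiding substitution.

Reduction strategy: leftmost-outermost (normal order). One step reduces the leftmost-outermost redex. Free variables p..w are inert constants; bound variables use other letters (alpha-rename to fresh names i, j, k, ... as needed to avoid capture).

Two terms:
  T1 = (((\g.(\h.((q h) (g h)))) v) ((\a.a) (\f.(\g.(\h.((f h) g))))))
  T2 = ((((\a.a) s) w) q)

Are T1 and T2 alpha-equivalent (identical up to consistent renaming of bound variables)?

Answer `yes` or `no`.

Answer: no

Derivation:
Term 1: (((\g.(\h.((q h) (g h)))) v) ((\a.a) (\f.(\g.(\h.((f h) g))))))
Term 2: ((((\a.a) s) w) q)
Alpha-equivalence: compare structure up to binder renaming.
Result: False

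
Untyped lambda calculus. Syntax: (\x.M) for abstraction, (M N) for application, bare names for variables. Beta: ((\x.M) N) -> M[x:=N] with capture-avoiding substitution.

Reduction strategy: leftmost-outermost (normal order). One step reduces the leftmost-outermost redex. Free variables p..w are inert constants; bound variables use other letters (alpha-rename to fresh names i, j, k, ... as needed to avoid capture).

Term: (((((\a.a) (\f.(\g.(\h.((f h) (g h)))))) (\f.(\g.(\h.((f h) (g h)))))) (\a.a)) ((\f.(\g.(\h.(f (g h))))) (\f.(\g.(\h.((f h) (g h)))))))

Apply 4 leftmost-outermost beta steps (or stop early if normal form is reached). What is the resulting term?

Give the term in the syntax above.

Answer: (((\f.(\g.(\h.((f h) (g h))))) ((\f.(\g.(\h.(f (g h))))) (\f.(\g.(\h.((f h) (g h))))))) ((\a.a) ((\f.(\g.(\h.(f (g h))))) (\f.(\g.(\h.((f h) (g h))))))))

Derivation:
Step 0: (((((\a.a) (\f.(\g.(\h.((f h) (g h)))))) (\f.(\g.(\h.((f h) (g h)))))) (\a.a)) ((\f.(\g.(\h.(f (g h))))) (\f.(\g.(\h.((f h) (g h)))))))
Step 1: ((((\f.(\g.(\h.((f h) (g h))))) (\f.(\g.(\h.((f h) (g h)))))) (\a.a)) ((\f.(\g.(\h.(f (g h))))) (\f.(\g.(\h.((f h) (g h)))))))
Step 2: (((\g.(\h.(((\f.(\g.(\h.((f h) (g h))))) h) (g h)))) (\a.a)) ((\f.(\g.(\h.(f (g h))))) (\f.(\g.(\h.((f h) (g h)))))))
Step 3: ((\h.(((\f.(\g.(\h.((f h) (g h))))) h) ((\a.a) h))) ((\f.(\g.(\h.(f (g h))))) (\f.(\g.(\h.((f h) (g h)))))))
Step 4: (((\f.(\g.(\h.((f h) (g h))))) ((\f.(\g.(\h.(f (g h))))) (\f.(\g.(\h.((f h) (g h))))))) ((\a.a) ((\f.(\g.(\h.(f (g h))))) (\f.(\g.(\h.((f h) (g h))))))))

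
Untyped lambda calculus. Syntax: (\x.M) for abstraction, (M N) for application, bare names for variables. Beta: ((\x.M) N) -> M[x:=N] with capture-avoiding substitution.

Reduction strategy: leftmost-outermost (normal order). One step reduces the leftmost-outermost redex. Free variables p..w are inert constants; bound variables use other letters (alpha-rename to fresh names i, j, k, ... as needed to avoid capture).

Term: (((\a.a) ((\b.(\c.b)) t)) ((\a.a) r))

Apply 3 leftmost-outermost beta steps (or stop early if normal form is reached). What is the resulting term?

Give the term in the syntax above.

Step 0: (((\a.a) ((\b.(\c.b)) t)) ((\a.a) r))
Step 1: (((\b.(\c.b)) t) ((\a.a) r))
Step 2: ((\c.t) ((\a.a) r))
Step 3: t

Answer: t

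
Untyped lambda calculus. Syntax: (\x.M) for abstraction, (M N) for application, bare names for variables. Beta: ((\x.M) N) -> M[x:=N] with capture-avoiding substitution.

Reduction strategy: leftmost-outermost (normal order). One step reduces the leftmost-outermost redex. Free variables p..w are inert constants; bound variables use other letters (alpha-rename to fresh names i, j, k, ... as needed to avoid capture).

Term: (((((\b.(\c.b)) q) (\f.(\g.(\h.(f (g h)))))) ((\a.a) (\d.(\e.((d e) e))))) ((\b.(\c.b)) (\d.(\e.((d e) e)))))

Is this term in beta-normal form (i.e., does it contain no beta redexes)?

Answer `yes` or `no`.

Answer: no

Derivation:
Term: (((((\b.(\c.b)) q) (\f.(\g.(\h.(f (g h)))))) ((\a.a) (\d.(\e.((d e) e))))) ((\b.(\c.b)) (\d.(\e.((d e) e)))))
Found 3 beta redex(es).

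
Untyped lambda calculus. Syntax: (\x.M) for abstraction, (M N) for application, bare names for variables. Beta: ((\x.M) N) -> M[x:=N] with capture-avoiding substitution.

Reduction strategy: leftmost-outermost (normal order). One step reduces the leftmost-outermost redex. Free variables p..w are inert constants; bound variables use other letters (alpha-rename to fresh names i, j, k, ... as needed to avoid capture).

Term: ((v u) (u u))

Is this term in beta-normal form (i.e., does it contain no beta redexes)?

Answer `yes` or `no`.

Term: ((v u) (u u))
No beta redexes found.

Answer: yes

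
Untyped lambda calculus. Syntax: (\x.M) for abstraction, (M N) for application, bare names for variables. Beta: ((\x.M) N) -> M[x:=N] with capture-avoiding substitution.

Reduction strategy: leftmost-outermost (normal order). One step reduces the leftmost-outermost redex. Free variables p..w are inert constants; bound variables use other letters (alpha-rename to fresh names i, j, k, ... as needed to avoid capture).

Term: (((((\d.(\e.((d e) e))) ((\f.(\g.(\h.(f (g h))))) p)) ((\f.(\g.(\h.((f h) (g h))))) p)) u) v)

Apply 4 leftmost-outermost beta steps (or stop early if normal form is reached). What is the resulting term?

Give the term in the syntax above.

Answer: ((((\h.(p (((\f.(\g.(\h.((f h) (g h))))) p) h))) ((\f.(\g.(\h.((f h) (g h))))) p)) u) v)

Derivation:
Step 0: (((((\d.(\e.((d e) e))) ((\f.(\g.(\h.(f (g h))))) p)) ((\f.(\g.(\h.((f h) (g h))))) p)) u) v)
Step 1: ((((\e.((((\f.(\g.(\h.(f (g h))))) p) e) e)) ((\f.(\g.(\h.((f h) (g h))))) p)) u) v)
Step 2: ((((((\f.(\g.(\h.(f (g h))))) p) ((\f.(\g.(\h.((f h) (g h))))) p)) ((\f.(\g.(\h.((f h) (g h))))) p)) u) v)
Step 3: (((((\g.(\h.(p (g h)))) ((\f.(\g.(\h.((f h) (g h))))) p)) ((\f.(\g.(\h.((f h) (g h))))) p)) u) v)
Step 4: ((((\h.(p (((\f.(\g.(\h.((f h) (g h))))) p) h))) ((\f.(\g.(\h.((f h) (g h))))) p)) u) v)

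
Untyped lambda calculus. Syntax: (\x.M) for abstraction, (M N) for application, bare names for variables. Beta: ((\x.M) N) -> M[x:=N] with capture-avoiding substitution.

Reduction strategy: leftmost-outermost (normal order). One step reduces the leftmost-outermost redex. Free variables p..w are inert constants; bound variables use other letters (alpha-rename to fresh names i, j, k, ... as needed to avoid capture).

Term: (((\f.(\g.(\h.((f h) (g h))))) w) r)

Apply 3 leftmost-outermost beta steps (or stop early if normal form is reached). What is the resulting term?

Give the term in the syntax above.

Answer: (\h.((w h) (r h)))

Derivation:
Step 0: (((\f.(\g.(\h.((f h) (g h))))) w) r)
Step 1: ((\g.(\h.((w h) (g h)))) r)
Step 2: (\h.((w h) (r h)))
Step 3: (normal form reached)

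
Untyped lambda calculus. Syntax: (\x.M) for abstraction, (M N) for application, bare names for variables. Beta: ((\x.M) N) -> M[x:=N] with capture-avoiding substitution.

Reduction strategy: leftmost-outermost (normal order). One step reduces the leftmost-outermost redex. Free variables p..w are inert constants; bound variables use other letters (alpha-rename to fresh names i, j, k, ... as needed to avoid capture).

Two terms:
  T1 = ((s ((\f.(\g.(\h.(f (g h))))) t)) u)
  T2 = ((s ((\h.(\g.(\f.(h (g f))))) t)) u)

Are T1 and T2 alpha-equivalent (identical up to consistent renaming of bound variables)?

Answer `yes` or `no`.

Answer: yes

Derivation:
Term 1: ((s ((\f.(\g.(\h.(f (g h))))) t)) u)
Term 2: ((s ((\h.(\g.(\f.(h (g f))))) t)) u)
Alpha-equivalence: compare structure up to binder renaming.
Result: True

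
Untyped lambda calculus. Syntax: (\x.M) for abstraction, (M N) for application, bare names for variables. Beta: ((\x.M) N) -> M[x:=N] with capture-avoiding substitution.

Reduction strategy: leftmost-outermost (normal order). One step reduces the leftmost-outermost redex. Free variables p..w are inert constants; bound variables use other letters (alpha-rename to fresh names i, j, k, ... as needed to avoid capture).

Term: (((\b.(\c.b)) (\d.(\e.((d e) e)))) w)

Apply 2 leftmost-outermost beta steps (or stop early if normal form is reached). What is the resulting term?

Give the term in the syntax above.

Step 0: (((\b.(\c.b)) (\d.(\e.((d e) e)))) w)
Step 1: ((\c.(\d.(\e.((d e) e)))) w)
Step 2: (\d.(\e.((d e) e)))

Answer: (\d.(\e.((d e) e)))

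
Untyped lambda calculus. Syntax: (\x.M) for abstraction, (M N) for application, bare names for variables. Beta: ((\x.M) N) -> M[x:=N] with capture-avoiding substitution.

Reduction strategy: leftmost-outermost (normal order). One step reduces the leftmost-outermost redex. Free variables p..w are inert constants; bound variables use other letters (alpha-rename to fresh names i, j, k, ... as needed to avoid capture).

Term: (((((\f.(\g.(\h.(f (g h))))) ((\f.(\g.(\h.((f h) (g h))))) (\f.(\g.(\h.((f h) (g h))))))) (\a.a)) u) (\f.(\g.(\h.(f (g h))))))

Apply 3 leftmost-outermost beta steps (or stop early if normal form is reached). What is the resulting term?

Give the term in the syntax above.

Step 0: (((((\f.(\g.(\h.(f (g h))))) ((\f.(\g.(\h.((f h) (g h))))) (\f.(\g.(\h.((f h) (g h))))))) (\a.a)) u) (\f.(\g.(\h.(f (g h))))))
Step 1: ((((\g.(\h.(((\f.(\g.(\h.((f h) (g h))))) (\f.(\g.(\h.((f h) (g h)))))) (g h)))) (\a.a)) u) (\f.(\g.(\h.(f (g h))))))
Step 2: (((\h.(((\f.(\g.(\h.((f h) (g h))))) (\f.(\g.(\h.((f h) (g h)))))) ((\a.a) h))) u) (\f.(\g.(\h.(f (g h))))))
Step 3: ((((\f.(\g.(\h.((f h) (g h))))) (\f.(\g.(\h.((f h) (g h)))))) ((\a.a) u)) (\f.(\g.(\h.(f (g h))))))

Answer: ((((\f.(\g.(\h.((f h) (g h))))) (\f.(\g.(\h.((f h) (g h)))))) ((\a.a) u)) (\f.(\g.(\h.(f (g h))))))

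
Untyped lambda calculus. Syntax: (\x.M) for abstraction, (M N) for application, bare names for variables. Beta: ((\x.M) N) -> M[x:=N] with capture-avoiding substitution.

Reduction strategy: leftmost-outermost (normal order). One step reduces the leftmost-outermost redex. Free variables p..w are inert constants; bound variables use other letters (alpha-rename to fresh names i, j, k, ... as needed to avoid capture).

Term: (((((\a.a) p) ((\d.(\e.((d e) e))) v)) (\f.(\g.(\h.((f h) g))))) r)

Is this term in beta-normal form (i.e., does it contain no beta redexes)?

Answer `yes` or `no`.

Term: (((((\a.a) p) ((\d.(\e.((d e) e))) v)) (\f.(\g.(\h.((f h) g))))) r)
Found 2 beta redex(es).

Answer: no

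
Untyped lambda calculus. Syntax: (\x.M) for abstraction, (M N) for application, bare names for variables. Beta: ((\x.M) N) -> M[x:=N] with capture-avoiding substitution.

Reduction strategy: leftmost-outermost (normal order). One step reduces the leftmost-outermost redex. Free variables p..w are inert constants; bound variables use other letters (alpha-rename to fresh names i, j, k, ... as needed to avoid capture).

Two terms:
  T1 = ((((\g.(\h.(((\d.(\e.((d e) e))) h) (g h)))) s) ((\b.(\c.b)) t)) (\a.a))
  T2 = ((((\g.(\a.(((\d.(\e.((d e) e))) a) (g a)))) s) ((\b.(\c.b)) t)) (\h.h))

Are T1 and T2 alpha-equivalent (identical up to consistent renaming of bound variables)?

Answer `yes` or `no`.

Term 1: ((((\g.(\h.(((\d.(\e.((d e) e))) h) (g h)))) s) ((\b.(\c.b)) t)) (\a.a))
Term 2: ((((\g.(\a.(((\d.(\e.((d e) e))) a) (g a)))) s) ((\b.(\c.b)) t)) (\h.h))
Alpha-equivalence: compare structure up to binder renaming.
Result: True

Answer: yes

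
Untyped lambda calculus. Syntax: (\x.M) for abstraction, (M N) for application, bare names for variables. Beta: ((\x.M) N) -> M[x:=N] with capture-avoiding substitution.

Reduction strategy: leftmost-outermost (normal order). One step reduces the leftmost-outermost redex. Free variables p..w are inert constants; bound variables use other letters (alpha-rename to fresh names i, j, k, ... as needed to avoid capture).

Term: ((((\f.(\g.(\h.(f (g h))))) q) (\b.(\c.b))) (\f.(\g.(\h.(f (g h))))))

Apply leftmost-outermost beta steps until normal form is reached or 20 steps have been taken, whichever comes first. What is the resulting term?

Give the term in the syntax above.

Answer: (q (\c.(\f.(\g.(\h.(f (g h)))))))

Derivation:
Step 0: ((((\f.(\g.(\h.(f (g h))))) q) (\b.(\c.b))) (\f.(\g.(\h.(f (g h))))))
Step 1: (((\g.(\h.(q (g h)))) (\b.(\c.b))) (\f.(\g.(\h.(f (g h))))))
Step 2: ((\h.(q ((\b.(\c.b)) h))) (\f.(\g.(\h.(f (g h))))))
Step 3: (q ((\b.(\c.b)) (\f.(\g.(\h.(f (g h)))))))
Step 4: (q (\c.(\f.(\g.(\h.(f (g h)))))))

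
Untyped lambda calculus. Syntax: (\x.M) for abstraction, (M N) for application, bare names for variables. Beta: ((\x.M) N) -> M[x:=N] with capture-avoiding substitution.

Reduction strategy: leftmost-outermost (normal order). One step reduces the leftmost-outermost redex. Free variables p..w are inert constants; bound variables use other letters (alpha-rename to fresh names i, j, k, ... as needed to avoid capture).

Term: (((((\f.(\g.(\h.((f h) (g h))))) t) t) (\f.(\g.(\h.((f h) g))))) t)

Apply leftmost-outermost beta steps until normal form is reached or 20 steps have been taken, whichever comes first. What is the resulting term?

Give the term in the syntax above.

Answer: (((t (\f.(\g.(\h.((f h) g))))) (t (\f.(\g.(\h.((f h) g)))))) t)

Derivation:
Step 0: (((((\f.(\g.(\h.((f h) (g h))))) t) t) (\f.(\g.(\h.((f h) g))))) t)
Step 1: ((((\g.(\h.((t h) (g h)))) t) (\f.(\g.(\h.((f h) g))))) t)
Step 2: (((\h.((t h) (t h))) (\f.(\g.(\h.((f h) g))))) t)
Step 3: (((t (\f.(\g.(\h.((f h) g))))) (t (\f.(\g.(\h.((f h) g)))))) t)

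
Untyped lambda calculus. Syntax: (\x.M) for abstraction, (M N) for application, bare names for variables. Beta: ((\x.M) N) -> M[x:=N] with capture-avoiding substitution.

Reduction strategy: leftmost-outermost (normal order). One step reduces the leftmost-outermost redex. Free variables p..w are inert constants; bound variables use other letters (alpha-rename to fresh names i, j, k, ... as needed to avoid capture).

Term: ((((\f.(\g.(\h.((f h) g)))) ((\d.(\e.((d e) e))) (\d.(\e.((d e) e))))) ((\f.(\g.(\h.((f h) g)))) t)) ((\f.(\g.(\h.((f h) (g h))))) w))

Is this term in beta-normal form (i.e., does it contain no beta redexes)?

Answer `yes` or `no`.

Answer: no

Derivation:
Term: ((((\f.(\g.(\h.((f h) g)))) ((\d.(\e.((d e) e))) (\d.(\e.((d e) e))))) ((\f.(\g.(\h.((f h) g)))) t)) ((\f.(\g.(\h.((f h) (g h))))) w))
Found 4 beta redex(es).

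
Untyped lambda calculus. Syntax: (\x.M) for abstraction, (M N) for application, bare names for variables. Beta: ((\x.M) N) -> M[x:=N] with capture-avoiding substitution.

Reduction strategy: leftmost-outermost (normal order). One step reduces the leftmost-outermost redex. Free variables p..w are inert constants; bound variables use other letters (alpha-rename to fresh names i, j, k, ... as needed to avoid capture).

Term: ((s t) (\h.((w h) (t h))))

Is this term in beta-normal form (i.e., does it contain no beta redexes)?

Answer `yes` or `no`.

Term: ((s t) (\h.((w h) (t h))))
No beta redexes found.

Answer: yes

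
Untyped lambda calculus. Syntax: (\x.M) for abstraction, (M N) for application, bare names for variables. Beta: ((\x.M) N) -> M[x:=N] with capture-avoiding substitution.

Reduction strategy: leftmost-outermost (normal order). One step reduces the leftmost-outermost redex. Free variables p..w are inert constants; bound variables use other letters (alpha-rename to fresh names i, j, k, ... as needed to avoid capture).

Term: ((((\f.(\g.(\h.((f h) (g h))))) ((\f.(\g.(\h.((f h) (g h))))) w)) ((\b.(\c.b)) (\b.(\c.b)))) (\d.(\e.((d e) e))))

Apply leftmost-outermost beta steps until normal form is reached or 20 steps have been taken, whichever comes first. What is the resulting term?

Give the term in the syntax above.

Answer: ((w (\b.(\c.b))) (\e.e))

Derivation:
Step 0: ((((\f.(\g.(\h.((f h) (g h))))) ((\f.(\g.(\h.((f h) (g h))))) w)) ((\b.(\c.b)) (\b.(\c.b)))) (\d.(\e.((d e) e))))
Step 1: (((\g.(\h.((((\f.(\g.(\h.((f h) (g h))))) w) h) (g h)))) ((\b.(\c.b)) (\b.(\c.b)))) (\d.(\e.((d e) e))))
Step 2: ((\h.((((\f.(\g.(\h.((f h) (g h))))) w) h) (((\b.(\c.b)) (\b.(\c.b))) h))) (\d.(\e.((d e) e))))
Step 3: ((((\f.(\g.(\h.((f h) (g h))))) w) (\d.(\e.((d e) e)))) (((\b.(\c.b)) (\b.(\c.b))) (\d.(\e.((d e) e)))))
Step 4: (((\g.(\h.((w h) (g h)))) (\d.(\e.((d e) e)))) (((\b.(\c.b)) (\b.(\c.b))) (\d.(\e.((d e) e)))))
Step 5: ((\h.((w h) ((\d.(\e.((d e) e))) h))) (((\b.(\c.b)) (\b.(\c.b))) (\d.(\e.((d e) e)))))
Step 6: ((w (((\b.(\c.b)) (\b.(\c.b))) (\d.(\e.((d e) e))))) ((\d.(\e.((d e) e))) (((\b.(\c.b)) (\b.(\c.b))) (\d.(\e.((d e) e))))))
Step 7: ((w ((\c.(\b.(\c.b))) (\d.(\e.((d e) e))))) ((\d.(\e.((d e) e))) (((\b.(\c.b)) (\b.(\c.b))) (\d.(\e.((d e) e))))))
Step 8: ((w (\b.(\c.b))) ((\d.(\e.((d e) e))) (((\b.(\c.b)) (\b.(\c.b))) (\d.(\e.((d e) e))))))
Step 9: ((w (\b.(\c.b))) (\e.(((((\b.(\c.b)) (\b.(\c.b))) (\d.(\e.((d e) e)))) e) e)))
Step 10: ((w (\b.(\c.b))) (\e.((((\c.(\b.(\c.b))) (\d.(\e.((d e) e)))) e) e)))
Step 11: ((w (\b.(\c.b))) (\e.(((\b.(\c.b)) e) e)))
Step 12: ((w (\b.(\c.b))) (\e.((\c.e) e)))
Step 13: ((w (\b.(\c.b))) (\e.e))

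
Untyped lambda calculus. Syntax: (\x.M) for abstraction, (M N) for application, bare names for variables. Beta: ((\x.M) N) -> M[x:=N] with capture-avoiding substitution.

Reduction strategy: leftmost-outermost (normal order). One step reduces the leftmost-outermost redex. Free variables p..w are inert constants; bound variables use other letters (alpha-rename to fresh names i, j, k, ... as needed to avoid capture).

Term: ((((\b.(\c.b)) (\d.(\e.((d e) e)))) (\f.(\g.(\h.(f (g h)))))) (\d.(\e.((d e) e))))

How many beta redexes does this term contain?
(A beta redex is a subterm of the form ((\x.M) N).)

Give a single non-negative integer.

Answer: 1

Derivation:
Term: ((((\b.(\c.b)) (\d.(\e.((d e) e)))) (\f.(\g.(\h.(f (g h)))))) (\d.(\e.((d e) e))))
  Redex: ((\b.(\c.b)) (\d.(\e.((d e) e))))
Total redexes: 1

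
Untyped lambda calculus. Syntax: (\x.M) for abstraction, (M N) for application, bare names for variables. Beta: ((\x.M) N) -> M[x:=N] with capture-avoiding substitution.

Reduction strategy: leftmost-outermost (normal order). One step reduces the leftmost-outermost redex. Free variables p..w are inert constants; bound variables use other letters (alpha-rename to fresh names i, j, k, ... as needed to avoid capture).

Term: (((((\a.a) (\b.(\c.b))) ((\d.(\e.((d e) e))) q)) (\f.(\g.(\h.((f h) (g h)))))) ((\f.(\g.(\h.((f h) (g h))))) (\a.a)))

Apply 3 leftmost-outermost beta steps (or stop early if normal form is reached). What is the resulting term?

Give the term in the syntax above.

Step 0: (((((\a.a) (\b.(\c.b))) ((\d.(\e.((d e) e))) q)) (\f.(\g.(\h.((f h) (g h)))))) ((\f.(\g.(\h.((f h) (g h))))) (\a.a)))
Step 1: ((((\b.(\c.b)) ((\d.(\e.((d e) e))) q)) (\f.(\g.(\h.((f h) (g h)))))) ((\f.(\g.(\h.((f h) (g h))))) (\a.a)))
Step 2: (((\c.((\d.(\e.((d e) e))) q)) (\f.(\g.(\h.((f h) (g h)))))) ((\f.(\g.(\h.((f h) (g h))))) (\a.a)))
Step 3: (((\d.(\e.((d e) e))) q) ((\f.(\g.(\h.((f h) (g h))))) (\a.a)))

Answer: (((\d.(\e.((d e) e))) q) ((\f.(\g.(\h.((f h) (g h))))) (\a.a)))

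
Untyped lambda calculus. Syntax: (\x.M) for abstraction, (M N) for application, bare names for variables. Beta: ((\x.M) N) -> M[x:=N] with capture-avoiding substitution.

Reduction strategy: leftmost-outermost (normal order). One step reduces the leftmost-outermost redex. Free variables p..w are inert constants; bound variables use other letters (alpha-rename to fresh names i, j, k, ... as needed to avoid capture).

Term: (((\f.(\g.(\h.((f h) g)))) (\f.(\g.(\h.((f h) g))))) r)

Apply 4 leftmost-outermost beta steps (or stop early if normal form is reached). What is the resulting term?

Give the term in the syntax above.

Step 0: (((\f.(\g.(\h.((f h) g)))) (\f.(\g.(\h.((f h) g))))) r)
Step 1: ((\g.(\h.(((\f.(\g.(\h.((f h) g)))) h) g))) r)
Step 2: (\h.(((\f.(\g.(\h.((f h) g)))) h) r))
Step 3: (\h.((\g.(\i.((h i) g))) r))
Step 4: (\h.(\i.((h i) r)))

Answer: (\h.(\i.((h i) r)))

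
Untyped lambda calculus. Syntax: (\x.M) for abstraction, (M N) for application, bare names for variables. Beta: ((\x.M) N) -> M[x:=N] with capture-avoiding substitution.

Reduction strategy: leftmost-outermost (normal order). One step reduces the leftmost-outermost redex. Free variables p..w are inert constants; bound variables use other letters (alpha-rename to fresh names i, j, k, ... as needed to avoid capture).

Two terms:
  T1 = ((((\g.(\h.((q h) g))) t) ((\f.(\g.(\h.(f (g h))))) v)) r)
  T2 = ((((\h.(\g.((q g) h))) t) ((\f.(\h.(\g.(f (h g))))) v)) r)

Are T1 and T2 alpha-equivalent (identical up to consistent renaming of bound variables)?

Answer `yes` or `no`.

Term 1: ((((\g.(\h.((q h) g))) t) ((\f.(\g.(\h.(f (g h))))) v)) r)
Term 2: ((((\h.(\g.((q g) h))) t) ((\f.(\h.(\g.(f (h g))))) v)) r)
Alpha-equivalence: compare structure up to binder renaming.
Result: True

Answer: yes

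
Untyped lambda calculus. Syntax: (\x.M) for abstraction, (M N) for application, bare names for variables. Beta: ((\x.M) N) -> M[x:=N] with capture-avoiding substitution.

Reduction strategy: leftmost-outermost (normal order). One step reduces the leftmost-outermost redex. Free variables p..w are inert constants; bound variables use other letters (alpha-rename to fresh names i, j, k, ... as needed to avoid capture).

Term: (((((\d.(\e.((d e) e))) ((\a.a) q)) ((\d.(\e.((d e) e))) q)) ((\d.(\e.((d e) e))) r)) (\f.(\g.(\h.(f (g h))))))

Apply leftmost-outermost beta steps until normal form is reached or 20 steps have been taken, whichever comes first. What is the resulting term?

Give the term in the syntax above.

Step 0: (((((\d.(\e.((d e) e))) ((\a.a) q)) ((\d.(\e.((d e) e))) q)) ((\d.(\e.((d e) e))) r)) (\f.(\g.(\h.(f (g h))))))
Step 1: ((((\e.((((\a.a) q) e) e)) ((\d.(\e.((d e) e))) q)) ((\d.(\e.((d e) e))) r)) (\f.(\g.(\h.(f (g h))))))
Step 2: ((((((\a.a) q) ((\d.(\e.((d e) e))) q)) ((\d.(\e.((d e) e))) q)) ((\d.(\e.((d e) e))) r)) (\f.(\g.(\h.(f (g h))))))
Step 3: ((((q ((\d.(\e.((d e) e))) q)) ((\d.(\e.((d e) e))) q)) ((\d.(\e.((d e) e))) r)) (\f.(\g.(\h.(f (g h))))))
Step 4: ((((q (\e.((q e) e))) ((\d.(\e.((d e) e))) q)) ((\d.(\e.((d e) e))) r)) (\f.(\g.(\h.(f (g h))))))
Step 5: ((((q (\e.((q e) e))) (\e.((q e) e))) ((\d.(\e.((d e) e))) r)) (\f.(\g.(\h.(f (g h))))))
Step 6: ((((q (\e.((q e) e))) (\e.((q e) e))) (\e.((r e) e))) (\f.(\g.(\h.(f (g h))))))

Answer: ((((q (\e.((q e) e))) (\e.((q e) e))) (\e.((r e) e))) (\f.(\g.(\h.(f (g h))))))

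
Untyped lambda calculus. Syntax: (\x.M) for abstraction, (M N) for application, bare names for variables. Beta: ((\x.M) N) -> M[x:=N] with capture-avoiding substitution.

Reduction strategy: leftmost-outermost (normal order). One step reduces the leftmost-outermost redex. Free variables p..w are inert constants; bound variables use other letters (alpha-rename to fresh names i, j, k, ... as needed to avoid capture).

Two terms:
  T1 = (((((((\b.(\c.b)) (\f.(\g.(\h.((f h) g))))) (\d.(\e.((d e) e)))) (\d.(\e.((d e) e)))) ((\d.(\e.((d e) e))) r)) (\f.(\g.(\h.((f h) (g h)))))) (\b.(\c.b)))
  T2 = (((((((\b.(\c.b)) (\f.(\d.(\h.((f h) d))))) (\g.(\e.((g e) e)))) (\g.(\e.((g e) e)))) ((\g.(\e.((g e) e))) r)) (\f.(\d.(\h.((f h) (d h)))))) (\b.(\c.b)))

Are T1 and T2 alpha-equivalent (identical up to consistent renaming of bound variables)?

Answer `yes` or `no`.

Answer: yes

Derivation:
Term 1: (((((((\b.(\c.b)) (\f.(\g.(\h.((f h) g))))) (\d.(\e.((d e) e)))) (\d.(\e.((d e) e)))) ((\d.(\e.((d e) e))) r)) (\f.(\g.(\h.((f h) (g h)))))) (\b.(\c.b)))
Term 2: (((((((\b.(\c.b)) (\f.(\d.(\h.((f h) d))))) (\g.(\e.((g e) e)))) (\g.(\e.((g e) e)))) ((\g.(\e.((g e) e))) r)) (\f.(\d.(\h.((f h) (d h)))))) (\b.(\c.b)))
Alpha-equivalence: compare structure up to binder renaming.
Result: True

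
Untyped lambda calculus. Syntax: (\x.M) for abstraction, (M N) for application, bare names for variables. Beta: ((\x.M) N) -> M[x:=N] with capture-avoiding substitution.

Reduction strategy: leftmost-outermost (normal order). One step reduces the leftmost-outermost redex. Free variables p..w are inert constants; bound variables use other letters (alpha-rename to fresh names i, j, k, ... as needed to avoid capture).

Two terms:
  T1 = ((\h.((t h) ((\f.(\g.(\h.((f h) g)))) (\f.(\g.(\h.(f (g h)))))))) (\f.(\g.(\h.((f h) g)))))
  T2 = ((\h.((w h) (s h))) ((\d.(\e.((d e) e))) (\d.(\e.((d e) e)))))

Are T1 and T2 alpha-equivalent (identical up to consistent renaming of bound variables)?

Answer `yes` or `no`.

Answer: no

Derivation:
Term 1: ((\h.((t h) ((\f.(\g.(\h.((f h) g)))) (\f.(\g.(\h.(f (g h)))))))) (\f.(\g.(\h.((f h) g)))))
Term 2: ((\h.((w h) (s h))) ((\d.(\e.((d e) e))) (\d.(\e.((d e) e)))))
Alpha-equivalence: compare structure up to binder renaming.
Result: False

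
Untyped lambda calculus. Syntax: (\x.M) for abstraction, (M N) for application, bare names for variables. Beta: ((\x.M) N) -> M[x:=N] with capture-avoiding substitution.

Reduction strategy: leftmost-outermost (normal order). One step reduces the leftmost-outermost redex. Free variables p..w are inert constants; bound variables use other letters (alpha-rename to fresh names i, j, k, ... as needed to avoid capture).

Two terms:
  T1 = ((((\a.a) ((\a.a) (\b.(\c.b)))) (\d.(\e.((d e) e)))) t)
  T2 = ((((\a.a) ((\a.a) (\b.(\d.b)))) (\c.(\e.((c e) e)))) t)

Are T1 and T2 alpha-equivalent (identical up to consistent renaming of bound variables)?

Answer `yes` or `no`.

Term 1: ((((\a.a) ((\a.a) (\b.(\c.b)))) (\d.(\e.((d e) e)))) t)
Term 2: ((((\a.a) ((\a.a) (\b.(\d.b)))) (\c.(\e.((c e) e)))) t)
Alpha-equivalence: compare structure up to binder renaming.
Result: True

Answer: yes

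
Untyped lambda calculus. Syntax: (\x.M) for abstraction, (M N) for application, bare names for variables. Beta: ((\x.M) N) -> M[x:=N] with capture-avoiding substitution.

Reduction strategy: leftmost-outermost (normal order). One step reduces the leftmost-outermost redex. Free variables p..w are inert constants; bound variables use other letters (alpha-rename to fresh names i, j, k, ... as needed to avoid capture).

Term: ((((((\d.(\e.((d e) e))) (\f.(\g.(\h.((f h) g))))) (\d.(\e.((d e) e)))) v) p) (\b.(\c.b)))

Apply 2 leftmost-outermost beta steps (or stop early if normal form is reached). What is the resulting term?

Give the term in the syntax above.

Step 0: ((((((\d.(\e.((d e) e))) (\f.(\g.(\h.((f h) g))))) (\d.(\e.((d e) e)))) v) p) (\b.(\c.b)))
Step 1: (((((\e.(((\f.(\g.(\h.((f h) g)))) e) e)) (\d.(\e.((d e) e)))) v) p) (\b.(\c.b)))
Step 2: ((((((\f.(\g.(\h.((f h) g)))) (\d.(\e.((d e) e)))) (\d.(\e.((d e) e)))) v) p) (\b.(\c.b)))

Answer: ((((((\f.(\g.(\h.((f h) g)))) (\d.(\e.((d e) e)))) (\d.(\e.((d e) e)))) v) p) (\b.(\c.b)))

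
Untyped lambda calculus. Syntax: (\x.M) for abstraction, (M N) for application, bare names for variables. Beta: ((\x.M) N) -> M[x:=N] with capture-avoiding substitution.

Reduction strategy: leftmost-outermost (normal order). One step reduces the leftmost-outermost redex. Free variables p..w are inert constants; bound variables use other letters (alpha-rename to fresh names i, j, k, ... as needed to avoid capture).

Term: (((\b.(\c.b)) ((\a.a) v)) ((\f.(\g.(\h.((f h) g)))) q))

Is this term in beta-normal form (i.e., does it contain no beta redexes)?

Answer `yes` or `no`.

Answer: no

Derivation:
Term: (((\b.(\c.b)) ((\a.a) v)) ((\f.(\g.(\h.((f h) g)))) q))
Found 3 beta redex(es).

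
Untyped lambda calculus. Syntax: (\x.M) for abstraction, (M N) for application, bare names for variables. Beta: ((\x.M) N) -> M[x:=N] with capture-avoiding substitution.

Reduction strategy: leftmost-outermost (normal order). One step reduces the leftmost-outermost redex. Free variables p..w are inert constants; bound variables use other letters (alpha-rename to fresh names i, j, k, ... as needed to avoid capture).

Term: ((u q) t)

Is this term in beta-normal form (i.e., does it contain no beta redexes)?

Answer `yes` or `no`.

Answer: yes

Derivation:
Term: ((u q) t)
No beta redexes found.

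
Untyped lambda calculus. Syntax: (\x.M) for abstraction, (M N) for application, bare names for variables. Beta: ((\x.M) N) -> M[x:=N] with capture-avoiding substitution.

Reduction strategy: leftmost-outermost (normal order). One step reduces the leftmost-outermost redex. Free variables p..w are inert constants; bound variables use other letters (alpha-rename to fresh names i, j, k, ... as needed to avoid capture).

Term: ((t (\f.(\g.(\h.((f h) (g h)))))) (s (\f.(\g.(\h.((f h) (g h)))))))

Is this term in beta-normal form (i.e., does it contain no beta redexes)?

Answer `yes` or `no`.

Answer: yes

Derivation:
Term: ((t (\f.(\g.(\h.((f h) (g h)))))) (s (\f.(\g.(\h.((f h) (g h)))))))
No beta redexes found.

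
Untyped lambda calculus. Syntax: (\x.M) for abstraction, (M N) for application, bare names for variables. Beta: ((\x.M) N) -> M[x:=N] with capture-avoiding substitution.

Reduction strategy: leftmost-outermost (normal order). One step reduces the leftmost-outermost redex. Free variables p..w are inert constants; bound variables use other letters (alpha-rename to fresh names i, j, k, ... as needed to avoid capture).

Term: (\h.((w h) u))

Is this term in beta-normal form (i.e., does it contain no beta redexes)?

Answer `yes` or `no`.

Answer: yes

Derivation:
Term: (\h.((w h) u))
No beta redexes found.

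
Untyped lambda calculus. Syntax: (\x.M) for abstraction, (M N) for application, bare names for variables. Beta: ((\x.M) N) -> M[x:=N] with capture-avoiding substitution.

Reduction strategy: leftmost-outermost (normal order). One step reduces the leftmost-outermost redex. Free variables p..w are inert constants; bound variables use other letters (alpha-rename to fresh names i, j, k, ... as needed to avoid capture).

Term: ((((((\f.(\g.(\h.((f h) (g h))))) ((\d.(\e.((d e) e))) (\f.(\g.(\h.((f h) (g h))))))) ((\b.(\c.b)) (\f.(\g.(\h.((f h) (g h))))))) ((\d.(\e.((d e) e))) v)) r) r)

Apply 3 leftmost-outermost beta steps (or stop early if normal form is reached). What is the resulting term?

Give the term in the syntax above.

Answer: ((((((\d.(\e.((d e) e))) (\f.(\g.(\h.((f h) (g h)))))) ((\d.(\e.((d e) e))) v)) (((\b.(\c.b)) (\f.(\g.(\h.((f h) (g h)))))) ((\d.(\e.((d e) e))) v))) r) r)

Derivation:
Step 0: ((((((\f.(\g.(\h.((f h) (g h))))) ((\d.(\e.((d e) e))) (\f.(\g.(\h.((f h) (g h))))))) ((\b.(\c.b)) (\f.(\g.(\h.((f h) (g h))))))) ((\d.(\e.((d e) e))) v)) r) r)
Step 1: (((((\g.(\h.((((\d.(\e.((d e) e))) (\f.(\g.(\h.((f h) (g h)))))) h) (g h)))) ((\b.(\c.b)) (\f.(\g.(\h.((f h) (g h))))))) ((\d.(\e.((d e) e))) v)) r) r)
Step 2: ((((\h.((((\d.(\e.((d e) e))) (\f.(\g.(\h.((f h) (g h)))))) h) (((\b.(\c.b)) (\f.(\g.(\h.((f h) (g h)))))) h))) ((\d.(\e.((d e) e))) v)) r) r)
Step 3: ((((((\d.(\e.((d e) e))) (\f.(\g.(\h.((f h) (g h)))))) ((\d.(\e.((d e) e))) v)) (((\b.(\c.b)) (\f.(\g.(\h.((f h) (g h)))))) ((\d.(\e.((d e) e))) v))) r) r)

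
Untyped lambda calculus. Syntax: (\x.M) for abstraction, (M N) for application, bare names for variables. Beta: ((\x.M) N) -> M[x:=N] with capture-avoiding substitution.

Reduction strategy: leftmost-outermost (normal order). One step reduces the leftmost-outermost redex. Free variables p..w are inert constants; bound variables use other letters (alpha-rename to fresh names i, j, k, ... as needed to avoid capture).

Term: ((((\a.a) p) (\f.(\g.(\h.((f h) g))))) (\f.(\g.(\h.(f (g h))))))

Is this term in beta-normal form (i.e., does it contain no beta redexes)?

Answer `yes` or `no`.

Term: ((((\a.a) p) (\f.(\g.(\h.((f h) g))))) (\f.(\g.(\h.(f (g h))))))
Found 1 beta redex(es).

Answer: no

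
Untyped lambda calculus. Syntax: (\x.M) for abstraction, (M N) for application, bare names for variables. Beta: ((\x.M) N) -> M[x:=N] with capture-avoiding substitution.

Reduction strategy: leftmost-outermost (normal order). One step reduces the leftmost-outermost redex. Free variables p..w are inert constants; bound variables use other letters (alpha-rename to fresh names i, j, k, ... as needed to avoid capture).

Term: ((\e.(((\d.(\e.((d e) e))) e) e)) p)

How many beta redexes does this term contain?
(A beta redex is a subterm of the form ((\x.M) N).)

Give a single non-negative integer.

Term: ((\e.(((\d.(\e.((d e) e))) e) e)) p)
  Redex: ((\e.(((\d.(\e.((d e) e))) e) e)) p)
  Redex: ((\d.(\e.((d e) e))) e)
Total redexes: 2

Answer: 2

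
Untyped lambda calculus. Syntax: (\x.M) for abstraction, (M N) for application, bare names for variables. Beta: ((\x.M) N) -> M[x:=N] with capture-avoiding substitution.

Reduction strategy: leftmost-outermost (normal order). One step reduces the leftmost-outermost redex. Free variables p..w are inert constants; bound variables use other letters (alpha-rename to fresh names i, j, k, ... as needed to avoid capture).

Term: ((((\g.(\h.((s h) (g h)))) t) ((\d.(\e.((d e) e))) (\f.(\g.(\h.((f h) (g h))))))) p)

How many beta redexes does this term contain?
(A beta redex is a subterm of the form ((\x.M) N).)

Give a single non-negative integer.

Term: ((((\g.(\h.((s h) (g h)))) t) ((\d.(\e.((d e) e))) (\f.(\g.(\h.((f h) (g h))))))) p)
  Redex: ((\g.(\h.((s h) (g h)))) t)
  Redex: ((\d.(\e.((d e) e))) (\f.(\g.(\h.((f h) (g h))))))
Total redexes: 2

Answer: 2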